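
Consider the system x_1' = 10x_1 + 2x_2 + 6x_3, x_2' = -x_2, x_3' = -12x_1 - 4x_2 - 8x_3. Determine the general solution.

Coefficient matrix A = [[10, 2, 6], [0, -1, 0], [-12, -4, -8]].
det(A - λI) = 0 gives eigenvalues λ = -2, -1, 4.
For λ=-2: eigenvector (-1,0,2).
For λ=-1: eigenvector (2,1,-4).
For λ=4: eigenvector (-1,0,1).
General solution: c_1e^(-2t)(-1,0,2) + c_2e^(-t)(2,1,-4) + c_3e^(4t)(-1,0,1).

x_1(t) = -c_1e^(-2t) + 2c_2e^(-t) - c_3e^(4t), x_2(t) = c_2e^(-t), x_3(t) = 2c_1e^(-2t) - 4c_2e^(-t) + c_3e^(4t)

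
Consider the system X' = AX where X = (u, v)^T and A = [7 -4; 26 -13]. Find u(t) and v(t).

Coefficient matrix A = [[7, -4], [26, -13]].
Characteristic polynomial det(A - λI) = λ^2 + 6λ + 13 = 0.
Eigenvalues λ = -3 ± 2i (complex conjugate pair).
For λ=-3+2i: an eigenvector is (-1,-2) - i(-1,-3) = (-1 + i, -2 + 3i).
A real fundamental pair from Re and Im of e^((-3+2i)t)v: X_1 = e^(-3t)(cos(2t)·(-1,-2) + sin(2t)·(-1,-3)), X_2 = e^(-3t)(sin(2t)·(-1,-2) - cos(2t)·(-1,-3)).
General solution: K_1X_1 + K_2X_2.

u(t) = -K_1e^(-3t)sin(2t) - K_1e^(-3t)cos(2t) - K_2e^(-3t)sin(2t) + K_2e^(-3t)cos(2t), v(t) = -3K_1e^(-3t)sin(2t) - 2K_1e^(-3t)cos(2t) - 2K_2e^(-3t)sin(2t) + 3K_2e^(-3t)cos(2t)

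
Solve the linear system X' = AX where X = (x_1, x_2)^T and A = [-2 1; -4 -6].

Coefficient matrix A = [[-2, 1], [-4, -6]].
Characteristic polynomial det(A - λI) = λ^2 + 8λ + 16 = 0.
Single eigenvalue λ = -4 with algebraic multiplicity 2.
Eigenvector v = (-1,2); generalized eigenvector w with (A-λI)w=v is (-1,1).
General solution: e^(-4t)[K_1·v + K_2·(t·v + w)].

x_1(t) = -K_1e^(-4t) - K_2te^(-4t) - K_2e^(-4t), x_2(t) = 2K_1e^(-4t) + 2K_2te^(-4t) + K_2e^(-4t)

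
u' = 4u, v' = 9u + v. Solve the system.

u(t) = C_2e^(4t), v(t) = C_1e^(t) + 3C_2e^(4t)

Coefficient matrix A = [[4, 0], [9, 1]].
Characteristic polynomial det(A - λI) = λ^2 - 5λ + 4 = 0.
Eigenvalues λ = 1, 4.
For λ=1: (A-λI) row 1 is [3, 0], so an eigenvector is (0, 1).
For λ=4: (A-λI) row 2 is [9, -3], so an eigenvector is (1, 3).
General solution: C_1e^(t)(0,1) + C_2e^(4t)(1,3).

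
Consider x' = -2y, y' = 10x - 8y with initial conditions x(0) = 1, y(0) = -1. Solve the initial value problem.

Coefficient matrix A = [[0, -2], [10, -8]].
Characteristic polynomial det(A - λI) = λ^2 + 8λ + 20 = 0.
Eigenvalues λ = -4 ± 2i (complex conjugate pair).
For λ=-4+2i: an eigenvector is (0,1) - i(-1,-2) = (0 + i, 1 + 2i).
A real fundamental pair from Re and Im of e^((-4+2i)t)v: X_1 = e^(-4t)(cos(2t)·(0,1) + sin(2t)·(-1,-2)), X_2 = e^(-4t)(sin(2t)·(0,1) - cos(2t)·(-1,-2)).
General solution: C_1X_1 + C_2X_2.
Applying x(0)=1, y(0)=-1 gives C_1=-3, C_2=1.

x(t) = 3e^(-4t)sin(2t) + e^(-4t)cos(2t), y(t) = 7e^(-4t)sin(2t) - e^(-4t)cos(2t)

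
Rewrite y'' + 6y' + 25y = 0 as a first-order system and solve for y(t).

Let x_1 = y, x_2 = y'. Then x_1' = x_2 and x_2' = -25x_1 - 6x_2.
A = [[0,1],[-25,-6]]; det(A-λI) = λ^2 + 6λ + 25.
Eigenvalues λ = -3 ± 4i.

y(t) = C_1e^(-3t)cos(4t) + C_2e^(-3t)sin(4t)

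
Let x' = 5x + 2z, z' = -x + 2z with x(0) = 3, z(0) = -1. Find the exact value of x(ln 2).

A = [[5,2],[-1,2]]; eigenvalues λ = 3, 4.
Eigenvectors: (-1,1) for λ=3, (2,-1) for λ=4.
From the initial condition, c_1 = 1, c_2 = 2.
x(ln 2) = (1)(2^3)(-1) + (2)(2^4)(2) = 56.

56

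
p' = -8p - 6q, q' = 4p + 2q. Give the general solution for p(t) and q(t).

p(t) = -C_1e^(-2t) + 3C_2e^(-4t), q(t) = C_1e^(-2t) - 2C_2e^(-4t)

Coefficient matrix A = [[-8, -6], [4, 2]].
Characteristic polynomial det(A - λI) = λ^2 + 6λ + 8 = 0.
Eigenvalues λ = -2, -4.
For λ=-2: (A-λI) row 1 is [-6, -6], so an eigenvector is (-1, 1).
For λ=-4: (A-λI) row 1 is [-4, -6], so an eigenvector is (3, -2).
General solution: C_1e^(-2t)(-1,1) + C_2e^(-4t)(3,-2).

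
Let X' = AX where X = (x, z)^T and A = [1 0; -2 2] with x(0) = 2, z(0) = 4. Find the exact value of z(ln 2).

8

A = [[1,0],[-2,2]]; eigenvalues λ = 1, 2.
Eigenvectors: (-1,-2) for λ=1, (0,-1) for λ=2.
From the initial condition, c_1 = -2, c_2 = 0.
z(ln 2) = (-2)(2^1)(-2) + (0)(2^2)(-1) = 8.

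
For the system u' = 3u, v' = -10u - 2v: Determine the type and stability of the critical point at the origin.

saddle

A = [[3,0],[-10,-2]]; det(A-λI) = λ^2 - λ - 6.
λ = -2, 3: opposite signs.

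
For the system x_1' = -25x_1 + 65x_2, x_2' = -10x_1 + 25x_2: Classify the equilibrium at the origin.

A = [[-25,65],[-10,25]]; det(A-λI) = λ^2 + 25.
λ = 0 ± 5i: zero real part.

center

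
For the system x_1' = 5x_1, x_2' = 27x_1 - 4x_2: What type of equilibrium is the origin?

saddle

A = [[5,0],[27,-4]]; det(A-λI) = λ^2 - λ - 20.
λ = 5, -4: opposite signs.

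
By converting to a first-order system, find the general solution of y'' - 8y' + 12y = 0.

Let x_1 = y, x_2 = y'. Then x_1' = x_2 and x_2' = -12x_1 + 8x_2.
A = [[0,1],[-12,8]]; det(A-λI) = λ^2 - 8λ + 12.
Eigenvalues λ = 6, 2 with eigenvectors (1,6), (1,2).

y(t) = K_1e^(6t) + K_2e^(2t)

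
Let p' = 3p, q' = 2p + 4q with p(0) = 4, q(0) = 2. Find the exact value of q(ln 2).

96

A = [[3,0],[2,4]]; eigenvalues λ = 4, 3.
Eigenvectors: (0,-1) for λ=4, (-1,2) for λ=3.
From the initial condition, c_1 = -10, c_2 = -4.
q(ln 2) = (-10)(2^4)(-1) + (-4)(2^3)(2) = 96.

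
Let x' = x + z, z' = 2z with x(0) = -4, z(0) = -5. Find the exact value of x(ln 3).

A = [[1,1],[0,2]]; eigenvalues λ = 2, 1.
Eigenvectors: (1,1) for λ=2, (-1,0) for λ=1.
From the initial condition, c_1 = -5, c_2 = -1.
x(ln 3) = (-5)(3^2)(1) + (-1)(3^1)(-1) = -42.

-42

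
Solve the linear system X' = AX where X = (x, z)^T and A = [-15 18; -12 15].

Coefficient matrix A = [[-15, 18], [-12, 15]].
Characteristic polynomial det(A - λI) = λ^2 - 9 = 0.
Eigenvalues λ = -3, 3.
For λ=-3: (A-λI) row 1 is [-12, 18], so an eigenvector is (3, 2).
For λ=3: (A-λI) row 1 is [-18, 18], so an eigenvector is (1, 1).
General solution: K_1e^(-3t)(3,2) + K_2e^(3t)(1,1).

x(t) = 3K_1e^(-3t) + K_2e^(3t), z(t) = 2K_1e^(-3t) + K_2e^(3t)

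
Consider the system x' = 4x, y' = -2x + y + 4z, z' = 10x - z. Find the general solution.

x(t) = K_1e^(4t), y(t) = 2K_1e^(4t) + K_2e^(t) - 2K_3e^(-t), z(t) = 2K_1e^(4t) + K_3e^(-t)

Coefficient matrix A = [[4, 0, 0], [-2, 1, 4], [10, 0, -1]].
det(A - λI) = 0 gives eigenvalues λ = 4, 1, -1.
For λ=4: eigenvector (1,2,2).
For λ=1: eigenvector (0,1,0).
For λ=-1: eigenvector (0,-2,1).
General solution: K_1e^(4t)(1,2,2) + K_2e^(t)(0,1,0) + K_3e^(-t)(0,-2,1).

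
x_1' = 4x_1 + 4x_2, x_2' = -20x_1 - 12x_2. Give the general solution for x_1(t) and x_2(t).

Coefficient matrix A = [[4, 4], [-20, -12]].
Characteristic polynomial det(A - λI) = λ^2 + 8λ + 32 = 0.
Eigenvalues λ = -4 ± 4i (complex conjugate pair).
For λ=-4+4i: an eigenvector is (0,1) - i(1,-2) = (0 - i, 1 + 2i).
A real fundamental pair from Re and Im of e^((-4+4i)t)v: X_1 = e^(-4t)(cos(4t)·(0,1) + sin(4t)·(1,-2)), X_2 = e^(-4t)(sin(4t)·(0,1) - cos(4t)·(1,-2)).
General solution: K_1X_1 + K_2X_2.

x_1(t) = K_1e^(-4t)sin(4t) - K_2e^(-4t)cos(4t), x_2(t) = -2K_1e^(-4t)sin(4t) + K_1e^(-4t)cos(4t) + K_2e^(-4t)sin(4t) + 2K_2e^(-4t)cos(4t)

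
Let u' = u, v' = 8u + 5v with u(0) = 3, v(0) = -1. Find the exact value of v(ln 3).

A = [[1,0],[8,5]]; eigenvalues λ = 5, 1.
Eigenvectors: (0,1) for λ=5, (1,-2) for λ=1.
From the initial condition, c_1 = 5, c_2 = 3.
v(ln 3) = (5)(3^5)(1) + (3)(3^1)(-2) = 1197.

1197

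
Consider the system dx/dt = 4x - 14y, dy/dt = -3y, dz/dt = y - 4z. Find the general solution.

Coefficient matrix A = [[4, -14, 0], [0, -3, 0], [0, 1, -4]].
det(A - λI) = 0 gives eigenvalues λ = -3, 4, -4.
For λ=-3: eigenvector (2,1,1).
For λ=4: eigenvector (1,0,0).
For λ=-4: eigenvector (0,0,1).
General solution: K_1e^(-3t)(2,1,1) + K_2e^(4t)(1,0,0) + K_3e^(-4t)(0,0,1).

x(t) = 2K_1e^(-3t) + K_2e^(4t), y(t) = K_1e^(-3t), z(t) = K_1e^(-3t) + K_3e^(-4t)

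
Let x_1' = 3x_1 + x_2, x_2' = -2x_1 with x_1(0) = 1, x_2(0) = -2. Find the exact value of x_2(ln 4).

A = [[3,1],[-2,0]]; eigenvalues λ = 2, 1.
Eigenvectors: (-1,1) for λ=2, (1,-2) for λ=1.
From the initial condition, c_1 = 0, c_2 = 1.
x_2(ln 4) = (0)(4^2)(1) + (1)(4^1)(-2) = -8.

-8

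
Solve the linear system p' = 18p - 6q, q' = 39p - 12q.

Coefficient matrix A = [[18, -6], [39, -12]].
Characteristic polynomial det(A - λI) = λ^2 - 6λ + 18 = 0.
Eigenvalues λ = 3 ± 3i (complex conjugate pair).
For λ=3+3i: an eigenvector is (-1,-2) - i(-1,-3) = (-1 + i, -2 + 3i).
A real fundamental pair from Re and Im of e^((3+3i)t)v: X_1 = e^(3t)(cos(3t)·(-1,-2) + sin(3t)·(-1,-3)), X_2 = e^(3t)(sin(3t)·(-1,-2) - cos(3t)·(-1,-3)).
General solution: C_1X_1 + C_2X_2.

p(t) = -C_1e^(3t)sin(3t) - C_1e^(3t)cos(3t) - C_2e^(3t)sin(3t) + C_2e^(3t)cos(3t), q(t) = -3C_1e^(3t)sin(3t) - 2C_1e^(3t)cos(3t) - 2C_2e^(3t)sin(3t) + 3C_2e^(3t)cos(3t)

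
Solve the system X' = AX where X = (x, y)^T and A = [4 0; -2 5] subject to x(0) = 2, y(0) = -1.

x(t) = 2e^(4t), y(t) = -5e^(5t) + 4e^(4t)

Coefficient matrix A = [[4, 0], [-2, 5]].
Characteristic polynomial det(A - λI) = λ^2 - 9λ + 20 = 0.
Eigenvalues λ = 5, 4.
For λ=5: (A-λI) row 1 is [-1, 0], so an eigenvector is (0, -1).
For λ=4: (A-λI) row 2 is [-2, 1], so an eigenvector is (1, 2).
General solution: c_1e^(5t)(0,-1) + c_2e^(4t)(1,2).
Applying x(0)=2, y(0)=-1 gives c_1=5, c_2=2.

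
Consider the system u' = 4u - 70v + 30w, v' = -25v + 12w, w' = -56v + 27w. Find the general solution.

Coefficient matrix A = [[4, -70, 30], [0, -25, 12], [0, -56, 27]].
det(A - λI) = 0 gives eigenvalues λ = 3, -1, 4.
For λ=3: eigenvector (0,3,7).
For λ=-1: eigenvector (2,1,2).
For λ=4: eigenvector (1,0,0).
General solution: K_1e^(3t)(0,3,7) + K_2e^(-t)(2,1,2) + K_3e^(4t)(1,0,0).

u(t) = 2K_2e^(-t) + K_3e^(4t), v(t) = 3K_1e^(3t) + K_2e^(-t), w(t) = 7K_1e^(3t) + 2K_2e^(-t)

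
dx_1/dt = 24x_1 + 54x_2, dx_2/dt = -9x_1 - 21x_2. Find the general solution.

Coefficient matrix A = [[24, 54], [-9, -21]].
Characteristic polynomial det(A - λI) = λ^2 - 3λ - 18 = 0.
Eigenvalues λ = -3, 6.
For λ=-3: (A-λI) row 1 is [27, 54], so an eigenvector is (-2, 1).
For λ=6: (A-λI) row 1 is [18, 54], so an eigenvector is (-3, 1).
General solution: C_1e^(-3t)(-2,1) + C_2e^(6t)(-3,1).

x_1(t) = -2C_1e^(-3t) - 3C_2e^(6t), x_2(t) = C_1e^(-3t) + C_2e^(6t)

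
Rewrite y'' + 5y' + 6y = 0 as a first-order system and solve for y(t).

Let x_1 = y, x_2 = y'. Then x_1' = x_2 and x_2' = -6x_1 - 5x_2.
A = [[0,1],[-6,-5]]; det(A-λI) = λ^2 + 5λ + 6.
Eigenvalues λ = -3, -2 with eigenvectors (1,-3), (1,-2).

y(t) = K_1e^(-3t) + K_2e^(-2t)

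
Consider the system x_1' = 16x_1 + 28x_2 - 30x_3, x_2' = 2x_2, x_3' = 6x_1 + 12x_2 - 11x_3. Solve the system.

x_1(t) = 5K_1e^(4t) + 2K_2e^(t) - 2K_3e^(2t), x_2(t) = K_3e^(2t), x_3(t) = 2K_1e^(4t) + K_2e^(t)

Coefficient matrix A = [[16, 28, -30], [0, 2, 0], [6, 12, -11]].
det(A - λI) = 0 gives eigenvalues λ = 4, 1, 2.
For λ=4: eigenvector (5,0,2).
For λ=1: eigenvector (2,0,1).
For λ=2: eigenvector (-2,1,0).
General solution: K_1e^(4t)(5,0,2) + K_2e^(t)(2,0,1) + K_3e^(2t)(-2,1,0).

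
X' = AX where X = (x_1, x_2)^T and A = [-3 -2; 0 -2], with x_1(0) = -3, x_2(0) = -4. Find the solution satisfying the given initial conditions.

Coefficient matrix A = [[-3, -2], [0, -2]].
Characteristic polynomial det(A - λI) = λ^2 + 5λ + 6 = 0.
Eigenvalues λ = -2, -3.
For λ=-2: (A-λI) row 1 is [-1, -2], so an eigenvector is (2, -1).
For λ=-3: (A-λI) row 1 is [0, -2], so an eigenvector is (1, 0).
General solution: c_1e^(-2t)(2,-1) + c_2e^(-3t)(1,0).
Applying x_1(0)=-3, x_2(0)=-4 gives c_1=4, c_2=-11.

x_1(t) = 8e^(-2t) - 11e^(-3t), x_2(t) = -4e^(-2t)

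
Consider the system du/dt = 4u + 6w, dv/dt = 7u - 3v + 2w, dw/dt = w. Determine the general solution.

Coefficient matrix A = [[4, 0, 6], [7, -3, 2], [0, 0, 1]].
det(A - λI) = 0 gives eigenvalues λ = 4, -3, 1.
For λ=4: eigenvector (1,1,0).
For λ=-3: eigenvector (0,1,0).
For λ=1: eigenvector (-2,-3,1).
General solution: K_1e^(4t)(1,1,0) + K_2e^(-3t)(0,1,0) + K_3e^(t)(-2,-3,1).

u(t) = K_1e^(4t) - 2K_3e^(t), v(t) = K_1e^(4t) + K_2e^(-3t) - 3K_3e^(t), w(t) = K_3e^(t)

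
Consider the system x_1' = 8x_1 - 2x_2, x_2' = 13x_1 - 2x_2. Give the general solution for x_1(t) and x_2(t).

x_1(t) = -K_1e^(3t)sin(t) - K_1e^(3t)cos(t) - K_2e^(3t)sin(t) + K_2e^(3t)cos(t), x_2(t) = -3K_1e^(3t)sin(t) - 2K_1e^(3t)cos(t) - 2K_2e^(3t)sin(t) + 3K_2e^(3t)cos(t)

Coefficient matrix A = [[8, -2], [13, -2]].
Characteristic polynomial det(A - λI) = λ^2 - 6λ + 10 = 0.
Eigenvalues λ = 3 ± i (complex conjugate pair).
For λ=3+i: an eigenvector is (-1,-2) - i(-1,-3) = (-1 + i, -2 + 3i).
A real fundamental pair from Re and Im of e^((3+i)t)v: X_1 = e^(3t)(cos(t)·(-1,-2) + sin(t)·(-1,-3)), X_2 = e^(3t)(sin(t)·(-1,-2) - cos(t)·(-1,-3)).
General solution: K_1X_1 + K_2X_2.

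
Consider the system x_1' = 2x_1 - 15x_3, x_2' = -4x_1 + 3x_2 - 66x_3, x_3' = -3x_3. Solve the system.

Coefficient matrix A = [[2, 0, -15], [-4, 3, -66], [0, 0, -3]].
det(A - λI) = 0 gives eigenvalues λ = 2, -3, 3.
For λ=2: eigenvector (1,4,0).
For λ=-3: eigenvector (3,13,1).
For λ=3: eigenvector (0,1,0).
General solution: c_1e^(2t)(1,4,0) + c_2e^(-3t)(3,13,1) + c_3e^(3t)(0,1,0).

x_1(t) = c_1e^(2t) + 3c_2e^(-3t), x_2(t) = 4c_1e^(2t) + 13c_2e^(-3t) + c_3e^(3t), x_3(t) = c_2e^(-3t)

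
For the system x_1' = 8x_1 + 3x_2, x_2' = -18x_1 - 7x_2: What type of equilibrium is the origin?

A = [[8,3],[-18,-7]]; det(A-λI) = λ^2 - λ - 2.
λ = 2, -1: opposite signs.

saddle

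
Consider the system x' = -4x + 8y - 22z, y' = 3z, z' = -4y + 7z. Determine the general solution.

Coefficient matrix A = [[-4, 8, -22], [0, 0, 3], [0, -4, 7]].
det(A - λI) = 0 gives eigenvalues λ = -4, 4, 3.
For λ=-4: eigenvector (1,0,0).
For λ=4: eigenvector (-8,3,4).
For λ=3: eigenvector (2,-1,-1).
General solution: c_1e^(-4t)(1,0,0) + c_2e^(4t)(-8,3,4) + c_3e^(3t)(2,-1,-1).

x(t) = c_1e^(-4t) - 8c_2e^(4t) + 2c_3e^(3t), y(t) = 3c_2e^(4t) - c_3e^(3t), z(t) = 4c_2e^(4t) - c_3e^(3t)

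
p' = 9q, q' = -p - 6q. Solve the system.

p(t) = 3C_1e^(-3t) + 3C_2te^(-3t) - 2C_2e^(-3t), q(t) = -C_1e^(-3t) - C_2te^(-3t) + C_2e^(-3t)

Coefficient matrix A = [[0, 9], [-1, -6]].
Characteristic polynomial det(A - λI) = λ^2 + 6λ + 9 = 0.
Single eigenvalue λ = -3 with algebraic multiplicity 2.
Eigenvector v = (3,-1); generalized eigenvector w with (A-λI)w=v is (-2,1).
General solution: e^(-3t)[C_1·v + C_2·(t·v + w)].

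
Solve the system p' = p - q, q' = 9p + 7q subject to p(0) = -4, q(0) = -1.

Coefficient matrix A = [[1, -1], [9, 7]].
Characteristic polynomial det(A - λI) = λ^2 - 8λ + 16 = 0.
Single eigenvalue λ = 4 with algebraic multiplicity 2.
Eigenvector v = (1,-3); generalized eigenvector w with (A-λI)w=v is (0,-1).
General solution: e^(4t)[C_1·v + C_2·(t·v + w)].
Applying p(0)=-4, q(0)=-1 gives C_1=-4, C_2=13.

p(t) = 13te^(4t) - 4e^(4t), q(t) = -39te^(4t) - e^(4t)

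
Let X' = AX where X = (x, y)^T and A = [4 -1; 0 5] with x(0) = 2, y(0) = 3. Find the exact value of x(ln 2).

-16

A = [[4,-1],[0,5]]; eigenvalues λ = 5, 4.
Eigenvectors: (-1,1) for λ=5, (1,0) for λ=4.
From the initial condition, c_1 = 3, c_2 = 5.
x(ln 2) = (3)(2^5)(-1) + (5)(2^4)(1) = -16.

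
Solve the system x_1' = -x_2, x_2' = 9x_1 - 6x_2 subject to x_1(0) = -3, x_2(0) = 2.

x_1(t) = -11te^(-3t) - 3e^(-3t), x_2(t) = -33te^(-3t) + 2e^(-3t)

Coefficient matrix A = [[0, -1], [9, -6]].
Characteristic polynomial det(A - λI) = λ^2 + 6λ + 9 = 0.
Single eigenvalue λ = -3 with algebraic multiplicity 2.
Eigenvector v = (-1,-3); generalized eigenvector w with (A-λI)w=v is (-1,-2).
General solution: e^(-3t)[K_1·v + K_2·(t·v + w)].
Applying x_1(0)=-3, x_2(0)=2 gives K_1=-8, K_2=11.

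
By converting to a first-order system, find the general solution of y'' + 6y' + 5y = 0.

y(t) = C_1e^(-5t) + C_2e^(-t)

Let x_1 = y, x_2 = y'. Then x_1' = x_2 and x_2' = -5x_1 - 6x_2.
A = [[0,1],[-5,-6]]; det(A-λI) = λ^2 + 6λ + 5.
Eigenvalues λ = -5, -1 with eigenvectors (1,-5), (1,-1).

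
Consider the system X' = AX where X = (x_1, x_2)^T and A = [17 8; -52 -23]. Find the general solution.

x_1(t) = -c_1e^(-3t)sin(4t) + c_1e^(-3t)cos(4t) + c_2e^(-3t)sin(4t) + c_2e^(-3t)cos(4t), x_2(t) = 2c_1e^(-3t)sin(4t) - 3c_1e^(-3t)cos(4t) - 3c_2e^(-3t)sin(4t) - 2c_2e^(-3t)cos(4t)

Coefficient matrix A = [[17, 8], [-52, -23]].
Characteristic polynomial det(A - λI) = λ^2 + 6λ + 25 = 0.
Eigenvalues λ = -3 ± 4i (complex conjugate pair).
For λ=-3+4i: an eigenvector is (1,-3) - i(-1,2) = (1 + i, -3 - 2i).
A real fundamental pair from Re and Im of e^((-3+4i)t)v: X_1 = e^(-3t)(cos(4t)·(1,-3) + sin(4t)·(-1,2)), X_2 = e^(-3t)(sin(4t)·(1,-3) - cos(4t)·(-1,2)).
General solution: c_1X_1 + c_2X_2.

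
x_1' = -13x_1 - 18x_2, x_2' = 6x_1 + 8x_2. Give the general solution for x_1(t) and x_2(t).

x_1(t) = -3c_1e^(-t) - 2c_2e^(-4t), x_2(t) = 2c_1e^(-t) + c_2e^(-4t)

Coefficient matrix A = [[-13, -18], [6, 8]].
Characteristic polynomial det(A - λI) = λ^2 + 5λ + 4 = 0.
Eigenvalues λ = -1, -4.
For λ=-1: (A-λI) row 1 is [-12, -18], so an eigenvector is (-3, 2).
For λ=-4: (A-λI) row 1 is [-9, -18], so an eigenvector is (-2, 1).
General solution: c_1e^(-t)(-3,2) + c_2e^(-4t)(-2,1).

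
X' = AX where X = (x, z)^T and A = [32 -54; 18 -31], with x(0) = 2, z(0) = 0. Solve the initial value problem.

x(t) = 8e^(5t) - 6e^(-4t), z(t) = 4e^(5t) - 4e^(-4t)

Coefficient matrix A = [[32, -54], [18, -31]].
Characteristic polynomial det(A - λI) = λ^2 - λ - 20 = 0.
Eigenvalues λ = -4, 5.
For λ=-4: (A-λI) row 1 is [36, -54], so an eigenvector is (3, 2).
For λ=5: (A-λI) row 1 is [27, -54], so an eigenvector is (2, 1).
General solution: c_1e^(-4t)(3,2) + c_2e^(5t)(2,1).
Applying x(0)=2, z(0)=0 gives c_1=-2, c_2=4.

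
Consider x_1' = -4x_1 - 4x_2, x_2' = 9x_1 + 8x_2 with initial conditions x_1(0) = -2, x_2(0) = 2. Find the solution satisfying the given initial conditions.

Coefficient matrix A = [[-4, -4], [9, 8]].
Characteristic polynomial det(A - λI) = λ^2 - 4λ + 4 = 0.
Single eigenvalue λ = 2 with algebraic multiplicity 2.
Eigenvector v = (2,-3); generalized eigenvector w with (A-λI)w=v is (-1,1).
General solution: e^(2t)[K_1·v + K_2·(t·v + w)].
Applying x_1(0)=-2, x_2(0)=2 gives K_1=0, K_2=2.

x_1(t) = 4te^(2t) - 2e^(2t), x_2(t) = -6te^(2t) + 2e^(2t)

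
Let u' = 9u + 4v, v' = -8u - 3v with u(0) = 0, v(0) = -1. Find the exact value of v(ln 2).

28

A = [[9,4],[-8,-3]]; eigenvalues λ = 5, 1.
Eigenvectors: (-1,1) for λ=5, (1,-2) for λ=1.
From the initial condition, c_1 = 1, c_2 = 1.
v(ln 2) = (1)(2^5)(1) + (1)(2^1)(-2) = 28.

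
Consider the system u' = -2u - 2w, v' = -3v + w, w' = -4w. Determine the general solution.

u(t) = c_1e^(-2t) - c_2e^(-4t), v(t) = c_2e^(-4t) + c_3e^(-3t), w(t) = -c_2e^(-4t)

Coefficient matrix A = [[-2, 0, -2], [0, -3, 1], [0, 0, -4]].
det(A - λI) = 0 gives eigenvalues λ = -2, -4, -3.
For λ=-2: eigenvector (1,0,0).
For λ=-4: eigenvector (-1,1,-1).
For λ=-3: eigenvector (0,1,0).
General solution: c_1e^(-2t)(1,0,0) + c_2e^(-4t)(-1,1,-1) + c_3e^(-3t)(0,1,0).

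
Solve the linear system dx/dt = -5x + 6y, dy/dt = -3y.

x(t) = -K_1e^(-5t) + 3K_2e^(-3t), y(t) = K_2e^(-3t)

Coefficient matrix A = [[-5, 6], [0, -3]].
Characteristic polynomial det(A - λI) = λ^2 + 8λ + 15 = 0.
Eigenvalues λ = -5, -3.
For λ=-5: (A-λI) row 1 is [0, 6], so an eigenvector is (-1, 0).
For λ=-3: (A-λI) row 1 is [-2, 6], so an eigenvector is (3, 1).
General solution: K_1e^(-5t)(-1,0) + K_2e^(-3t)(3,1).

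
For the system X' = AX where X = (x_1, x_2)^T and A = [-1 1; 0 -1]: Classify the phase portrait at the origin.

A = [[-1,1],[0,-1]]; det(A-λI) = λ^2 + 2λ + 1.
repeated λ = -1 with a single eigenvector.

stable improper node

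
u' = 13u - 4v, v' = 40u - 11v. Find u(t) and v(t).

u(t) = C_1e^(t)sin(4t) - C_2e^(t)cos(4t), v(t) = 3C_1e^(t)sin(4t) - C_1e^(t)cos(4t) - C_2e^(t)sin(4t) - 3C_2e^(t)cos(4t)

Coefficient matrix A = [[13, -4], [40, -11]].
Characteristic polynomial det(A - λI) = λ^2 - 2λ + 17 = 0.
Eigenvalues λ = 1 ± 4i (complex conjugate pair).
For λ=1+4i: an eigenvector is (0,-1) - i(1,3) = (0 - i, -1 - 3i).
A real fundamental pair from Re and Im of e^((1+4i)t)v: X_1 = e^(t)(cos(4t)·(0,-1) + sin(4t)·(1,3)), X_2 = e^(t)(sin(4t)·(0,-1) - cos(4t)·(1,3)).
General solution: C_1X_1 + C_2X_2.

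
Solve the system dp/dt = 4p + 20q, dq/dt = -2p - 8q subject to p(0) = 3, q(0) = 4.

p(t) = 49e^(-2t)sin(2t) + 3e^(-2t)cos(2t), q(t) = -15e^(-2t)sin(2t) + 4e^(-2t)cos(2t)

Coefficient matrix A = [[4, 20], [-2, -8]].
Characteristic polynomial det(A - λI) = λ^2 + 4λ + 8 = 0.
Eigenvalues λ = -2 ± 2i (complex conjugate pair).
For λ=-2+2i: an eigenvector is (-1,0) - i(-3,1) = (-1 + 3i, 0 - i).
A real fundamental pair from Re and Im of e^((-2+2i)t)v: X_1 = e^(-2t)(cos(2t)·(-1,0) + sin(2t)·(-3,1)), X_2 = e^(-2t)(sin(2t)·(-1,0) - cos(2t)·(-3,1)).
General solution: K_1X_1 + K_2X_2.
Applying p(0)=3, q(0)=4 gives K_1=-15, K_2=-4.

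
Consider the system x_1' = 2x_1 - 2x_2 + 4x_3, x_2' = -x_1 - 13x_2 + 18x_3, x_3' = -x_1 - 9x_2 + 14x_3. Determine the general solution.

Coefficient matrix A = [[2, -2, 4], [-1, -13, 18], [-1, -9, 14]].
det(A - λI) = 0 gives eigenvalues λ = 4, -4, 3.
For λ=4: eigenvector (1,1,1).
For λ=-4: eigenvector (0,2,1).
For λ=3: eigenvector (2,1,1).
General solution: K_1e^(4t)(1,1,1) + K_2e^(-4t)(0,2,1) + K_3e^(3t)(2,1,1).

x_1(t) = K_1e^(4t) + 2K_3e^(3t), x_2(t) = K_1e^(4t) + 2K_2e^(-4t) + K_3e^(3t), x_3(t) = K_1e^(4t) + K_2e^(-4t) + K_3e^(3t)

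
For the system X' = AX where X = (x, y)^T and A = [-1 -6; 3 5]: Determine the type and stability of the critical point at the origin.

A = [[-1,-6],[3,5]]; det(A-λI) = λ^2 - 4λ + 13.
λ = 2 ± 3i: positive real part.

unstable spiral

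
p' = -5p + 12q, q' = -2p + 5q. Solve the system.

p(t) = 2K_1e^(t) + 3K_2e^(-t), q(t) = K_1e^(t) + K_2e^(-t)

Coefficient matrix A = [[-5, 12], [-2, 5]].
Characteristic polynomial det(A - λI) = λ^2 - 1 = 0.
Eigenvalues λ = 1, -1.
For λ=1: (A-λI) row 1 is [-6, 12], so an eigenvector is (2, 1).
For λ=-1: (A-λI) row 1 is [-4, 12], so an eigenvector is (3, 1).
General solution: K_1e^(t)(2,1) + K_2e^(-t)(3,1).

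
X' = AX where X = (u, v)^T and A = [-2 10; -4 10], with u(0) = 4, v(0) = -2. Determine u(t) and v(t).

u(t) = -22e^(4t)sin(2t) + 4e^(4t)cos(2t), v(t) = -14e^(4t)sin(2t) - 2e^(4t)cos(2t)

Coefficient matrix A = [[-2, 10], [-4, 10]].
Characteristic polynomial det(A - λI) = λ^2 - 8λ + 20 = 0.
Eigenvalues λ = 4 ± 2i (complex conjugate pair).
For λ=4+2i: an eigenvector is (1,1) - i(2,1) = (1 - 2i, 1 - i).
A real fundamental pair from Re and Im of e^((4+2i)t)v: X_1 = e^(4t)(cos(2t)·(1,1) + sin(2t)·(2,1)), X_2 = e^(4t)(sin(2t)·(1,1) - cos(2t)·(2,1)).
General solution: C_1X_1 + C_2X_2.
Applying u(0)=4, v(0)=-2 gives C_1=-8, C_2=-6.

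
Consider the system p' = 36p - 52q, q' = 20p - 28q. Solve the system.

p(t) = -2C_1e^(4t)sin(4t) + 3C_1e^(4t)cos(4t) + 3C_2e^(4t)sin(4t) + 2C_2e^(4t)cos(4t), q(t) = -C_1e^(4t)sin(4t) + 2C_1e^(4t)cos(4t) + 2C_2e^(4t)sin(4t) + C_2e^(4t)cos(4t)

Coefficient matrix A = [[36, -52], [20, -28]].
Characteristic polynomial det(A - λI) = λ^2 - 8λ + 32 = 0.
Eigenvalues λ = 4 ± 4i (complex conjugate pair).
For λ=4+4i: an eigenvector is (3,2) - i(-2,-1) = (3 + 2i, 2 + i).
A real fundamental pair from Re and Im of e^((4+4i)t)v: X_1 = e^(4t)(cos(4t)·(3,2) + sin(4t)·(-2,-1)), X_2 = e^(4t)(sin(4t)·(3,2) - cos(4t)·(-2,-1)).
General solution: C_1X_1 + C_2X_2.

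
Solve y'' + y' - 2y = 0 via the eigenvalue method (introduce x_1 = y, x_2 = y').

Let x_1 = y, x_2 = y'. Then x_1' = x_2 and x_2' = 2x_1 - x_2.
A = [[0,1],[2,-1]]; det(A-λI) = λ^2 + λ - 2.
Eigenvalues λ = -2, 1 with eigenvectors (1,-2), (1,1).

y(t) = c_1e^(-2t) + c_2e^(t)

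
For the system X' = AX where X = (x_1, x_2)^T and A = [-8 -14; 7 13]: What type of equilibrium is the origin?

A = [[-8,-14],[7,13]]; det(A-λI) = λ^2 - 5λ - 6.
λ = 6, -1: opposite signs.

saddle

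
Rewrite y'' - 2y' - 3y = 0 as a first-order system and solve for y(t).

y(t) = C_1e^(3t) + C_2e^(-t)

Let x_1 = y, x_2 = y'. Then x_1' = x_2 and x_2' = 3x_1 + 2x_2.
A = [[0,1],[3,2]]; det(A-λI) = λ^2 - 2λ - 3.
Eigenvalues λ = 3, -1 with eigenvectors (1,3), (1,-1).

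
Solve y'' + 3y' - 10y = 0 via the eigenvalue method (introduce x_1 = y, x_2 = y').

Let x_1 = y, x_2 = y'. Then x_1' = x_2 and x_2' = 10x_1 - 3x_2.
A = [[0,1],[10,-3]]; det(A-λI) = λ^2 + 3λ - 10.
Eigenvalues λ = 2, -5 with eigenvectors (1,2), (1,-5).

y(t) = C_1e^(2t) + C_2e^(-5t)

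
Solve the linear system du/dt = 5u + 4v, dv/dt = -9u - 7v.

Coefficient matrix A = [[5, 4], [-9, -7]].
Characteristic polynomial det(A - λI) = λ^2 + 2λ + 1 = 0.
Single eigenvalue λ = -1 with algebraic multiplicity 2.
Eigenvector v = (2,-3); generalized eigenvector w with (A-λI)w=v is (-1,2).
General solution: e^(-t)[C_1·v + C_2·(t·v + w)].

u(t) = 2C_1e^(-t) + 2C_2te^(-t) - C_2e^(-t), v(t) = -3C_1e^(-t) - 3C_2te^(-t) + 2C_2e^(-t)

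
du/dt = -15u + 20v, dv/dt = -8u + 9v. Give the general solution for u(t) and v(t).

Coefficient matrix A = [[-15, 20], [-8, 9]].
Characteristic polynomial det(A - λI) = λ^2 + 6λ + 25 = 0.
Eigenvalues λ = -3 ± 4i (complex conjugate pair).
For λ=-3+4i: an eigenvector is (-2,-1) - i(1,1) = (-2 - i, -1 - i).
A real fundamental pair from Re and Im of e^((-3+4i)t)v: X_1 = e^(-3t)(cos(4t)·(-2,-1) + sin(4t)·(1,1)), X_2 = e^(-3t)(sin(4t)·(-2,-1) - cos(4t)·(1,1)).
General solution: C_1X_1 + C_2X_2.

u(t) = C_1e^(-3t)sin(4t) - 2C_1e^(-3t)cos(4t) - 2C_2e^(-3t)sin(4t) - C_2e^(-3t)cos(4t), v(t) = C_1e^(-3t)sin(4t) - C_1e^(-3t)cos(4t) - C_2e^(-3t)sin(4t) - C_2e^(-3t)cos(4t)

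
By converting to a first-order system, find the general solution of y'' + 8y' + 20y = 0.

Let x_1 = y, x_2 = y'. Then x_1' = x_2 and x_2' = -20x_1 - 8x_2.
A = [[0,1],[-20,-8]]; det(A-λI) = λ^2 + 8λ + 20.
Eigenvalues λ = -4 ± 2i.

y(t) = c_1e^(-4t)cos(2t) + c_2e^(-4t)sin(2t)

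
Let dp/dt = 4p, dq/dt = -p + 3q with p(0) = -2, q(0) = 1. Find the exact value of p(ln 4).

-512

A = [[4,0],[-1,3]]; eigenvalues λ = 4, 3.
Eigenvectors: (-1,1) for λ=4, (0,1) for λ=3.
From the initial condition, c_1 = 2, c_2 = -1.
p(ln 4) = (2)(4^4)(-1) + (-1)(4^3)(0) = -512.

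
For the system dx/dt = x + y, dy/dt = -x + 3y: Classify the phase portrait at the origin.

unstable improper node

A = [[1,1],[-1,3]]; det(A-λI) = λ^2 - 4λ + 4.
repeated λ = 2 with a single eigenvector.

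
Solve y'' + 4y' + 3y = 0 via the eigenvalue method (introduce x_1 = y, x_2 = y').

Let x_1 = y, x_2 = y'. Then x_1' = x_2 and x_2' = -3x_1 - 4x_2.
A = [[0,1],[-3,-4]]; det(A-λI) = λ^2 + 4λ + 3.
Eigenvalues λ = -3, -1 with eigenvectors (1,-3), (1,-1).

y(t) = C_1e^(-3t) + C_2e^(-t)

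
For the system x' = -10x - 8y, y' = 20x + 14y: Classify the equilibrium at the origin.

unstable spiral

A = [[-10,-8],[20,14]]; det(A-λI) = λ^2 - 4λ + 20.
λ = 2 ± 4i: positive real part.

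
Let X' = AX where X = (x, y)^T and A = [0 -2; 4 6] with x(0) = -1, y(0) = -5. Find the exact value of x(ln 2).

A = [[0,-2],[4,6]]; eigenvalues λ = 2, 4.
Eigenvectors: (1,-1) for λ=2, (-1,2) for λ=4.
From the initial condition, c_1 = -7, c_2 = -6.
x(ln 2) = (-7)(2^2)(1) + (-6)(2^4)(-1) = 68.

68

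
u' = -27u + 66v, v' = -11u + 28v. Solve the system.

u(t) = 3C_1e^(-5t) - 2C_2e^(6t), v(t) = C_1e^(-5t) - C_2e^(6t)

Coefficient matrix A = [[-27, 66], [-11, 28]].
Characteristic polynomial det(A - λI) = λ^2 - λ - 30 = 0.
Eigenvalues λ = -5, 6.
For λ=-5: (A-λI) row 1 is [-22, 66], so an eigenvector is (3, 1).
For λ=6: (A-λI) row 1 is [-33, 66], so an eigenvector is (-2, -1).
General solution: C_1e^(-5t)(3,1) + C_2e^(6t)(-2,-1).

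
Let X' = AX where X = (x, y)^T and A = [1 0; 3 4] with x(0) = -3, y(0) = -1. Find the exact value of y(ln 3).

A = [[1,0],[3,4]]; eigenvalues λ = 1, 4.
Eigenvectors: (-1,1) for λ=1, (0,-1) for λ=4.
From the initial condition, c_1 = 3, c_2 = 4.
y(ln 3) = (3)(3^1)(1) + (4)(3^4)(-1) = -315.

-315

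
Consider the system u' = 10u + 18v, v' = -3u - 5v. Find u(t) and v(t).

u(t) = -2C_1e^(t) - 3C_2e^(4t), v(t) = C_1e^(t) + C_2e^(4t)

Coefficient matrix A = [[10, 18], [-3, -5]].
Characteristic polynomial det(A - λI) = λ^2 - 5λ + 4 = 0.
Eigenvalues λ = 1, 4.
For λ=1: (A-λI) row 1 is [9, 18], so an eigenvector is (-2, 1).
For λ=4: (A-λI) row 1 is [6, 18], so an eigenvector is (-3, 1).
General solution: C_1e^(t)(-2,1) + C_2e^(4t)(-3,1).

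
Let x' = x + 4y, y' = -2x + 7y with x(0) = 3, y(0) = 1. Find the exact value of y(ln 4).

-896

A = [[1,4],[-2,7]]; eigenvalues λ = 3, 5.
Eigenvectors: (2,1) for λ=3, (-1,-1) for λ=5.
From the initial condition, c_1 = 2, c_2 = 1.
y(ln 4) = (2)(4^3)(1) + (1)(4^5)(-1) = -896.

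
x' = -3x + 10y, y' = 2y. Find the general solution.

x(t) = C_1e^(-3t) + 2C_2e^(2t), y(t) = C_2e^(2t)

Coefficient matrix A = [[-3, 10], [0, 2]].
Characteristic polynomial det(A - λI) = λ^2 + λ - 6 = 0.
Eigenvalues λ = -3, 2.
For λ=-3: (A-λI) row 1 is [0, 10], so an eigenvector is (1, 0).
For λ=2: (A-λI) row 1 is [-5, 10], so an eigenvector is (2, 1).
General solution: C_1e^(-3t)(1,0) + C_2e^(2t)(2,1).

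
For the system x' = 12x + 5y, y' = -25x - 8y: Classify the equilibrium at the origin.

A = [[12,5],[-25,-8]]; det(A-λI) = λ^2 - 4λ + 29.
λ = 2 ± 5i: positive real part.

unstable spiral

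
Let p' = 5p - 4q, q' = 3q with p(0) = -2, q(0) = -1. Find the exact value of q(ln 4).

-64

A = [[5,-4],[0,3]]; eigenvalues λ = 3, 5.
Eigenvectors: (2,1) for λ=3, (-1,0) for λ=5.
From the initial condition, c_1 = -1, c_2 = 0.
q(ln 4) = (-1)(4^3)(1) + (0)(4^5)(0) = -64.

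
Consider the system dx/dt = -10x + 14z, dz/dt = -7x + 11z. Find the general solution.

Coefficient matrix A = [[-10, 14], [-7, 11]].
Characteristic polynomial det(A - λI) = λ^2 - λ - 12 = 0.
Eigenvalues λ = -3, 4.
For λ=-3: (A-λI) row 1 is [-7, 14], so an eigenvector is (-2, -1).
For λ=4: (A-λI) row 1 is [-14, 14], so an eigenvector is (1, 1).
General solution: C_1e^(-3t)(-2,-1) + C_2e^(4t)(1,1).

x(t) = -2C_1e^(-3t) + C_2e^(4t), z(t) = -C_1e^(-3t) + C_2e^(4t)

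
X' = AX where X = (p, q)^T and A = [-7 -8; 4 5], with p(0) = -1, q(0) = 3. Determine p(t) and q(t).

Coefficient matrix A = [[-7, -8], [4, 5]].
Characteristic polynomial det(A - λI) = λ^2 + 2λ - 3 = 0.
Eigenvalues λ = -3, 1.
For λ=-3: (A-λI) row 1 is [-4, -8], so an eigenvector is (-2, 1).
For λ=1: (A-λI) row 1 is [-8, -8], so an eigenvector is (-1, 1).
General solution: K_1e^(-3t)(-2,1) + K_2e^(t)(-1,1).
Applying p(0)=-1, q(0)=3 gives K_1=-2, K_2=5.

p(t) = -5e^(t) + 4e^(-3t), q(t) = 5e^(t) - 2e^(-3t)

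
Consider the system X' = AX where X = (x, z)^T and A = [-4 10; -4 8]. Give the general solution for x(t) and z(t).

Coefficient matrix A = [[-4, 10], [-4, 8]].
Characteristic polynomial det(A - λI) = λ^2 - 4λ + 8 = 0.
Eigenvalues λ = 2 ± 2i (complex conjugate pair).
For λ=2+2i: an eigenvector is (-2,-1) - i(1,1) = (-2 - i, -1 - i).
A real fundamental pair from Re and Im of e^((2+2i)t)v: X_1 = e^(2t)(cos(2t)·(-2,-1) + sin(2t)·(1,1)), X_2 = e^(2t)(sin(2t)·(-2,-1) - cos(2t)·(1,1)).
General solution: C_1X_1 + C_2X_2.

x(t) = C_1e^(2t)sin(2t) - 2C_1e^(2t)cos(2t) - 2C_2e^(2t)sin(2t) - C_2e^(2t)cos(2t), z(t) = C_1e^(2t)sin(2t) - C_1e^(2t)cos(2t) - C_2e^(2t)sin(2t) - C_2e^(2t)cos(2t)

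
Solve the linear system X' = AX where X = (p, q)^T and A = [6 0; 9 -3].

Coefficient matrix A = [[6, 0], [9, -3]].
Characteristic polynomial det(A - λI) = λ^2 - 3λ - 18 = 0.
Eigenvalues λ = -3, 6.
For λ=-3: (A-λI) row 1 is [9, 0], so an eigenvector is (0, 1).
For λ=6: (A-λI) row 2 is [9, -9], so an eigenvector is (-1, -1).
General solution: K_1e^(-3t)(0,1) + K_2e^(6t)(-1,-1).

p(t) = -K_2e^(6t), q(t) = K_1e^(-3t) - K_2e^(6t)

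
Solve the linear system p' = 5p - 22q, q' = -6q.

p(t) = C_1e^(5t) + 2C_2e^(-6t), q(t) = C_2e^(-6t)

Coefficient matrix A = [[5, -22], [0, -6]].
Characteristic polynomial det(A - λI) = λ^2 + λ - 30 = 0.
Eigenvalues λ = 5, -6.
For λ=5: (A-λI) row 1 is [0, -22], so an eigenvector is (1, 0).
For λ=-6: (A-λI) row 1 is [11, -22], so an eigenvector is (2, 1).
General solution: C_1e^(5t)(1,0) + C_2e^(-6t)(2,1).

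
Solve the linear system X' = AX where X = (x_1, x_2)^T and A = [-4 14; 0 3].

Coefficient matrix A = [[-4, 14], [0, 3]].
Characteristic polynomial det(A - λI) = λ^2 + λ - 12 = 0.
Eigenvalues λ = -4, 3.
For λ=-4: (A-λI) row 1 is [0, 14], so an eigenvector is (-1, 0).
For λ=3: (A-λI) row 1 is [-7, 14], so an eigenvector is (2, 1).
General solution: C_1e^(-4t)(-1,0) + C_2e^(3t)(2,1).

x_1(t) = -C_1e^(-4t) + 2C_2e^(3t), x_2(t) = C_2e^(3t)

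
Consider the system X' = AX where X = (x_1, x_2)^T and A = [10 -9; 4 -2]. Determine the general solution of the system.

Coefficient matrix A = [[10, -9], [4, -2]].
Characteristic polynomial det(A - λI) = λ^2 - 8λ + 16 = 0.
Single eigenvalue λ = 4 with algebraic multiplicity 2.
Eigenvector v = (-3,-2); generalized eigenvector w with (A-λI)w=v is (1,1).
General solution: e^(4t)[c_1·v + c_2·(t·v + w)].

x_1(t) = -3c_1e^(4t) - 3c_2te^(4t) + c_2e^(4t), x_2(t) = -2c_1e^(4t) - 2c_2te^(4t) + c_2e^(4t)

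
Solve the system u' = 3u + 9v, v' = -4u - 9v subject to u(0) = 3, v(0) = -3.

Coefficient matrix A = [[3, 9], [-4, -9]].
Characteristic polynomial det(A - λI) = λ^2 + 6λ + 9 = 0.
Single eigenvalue λ = -3 with algebraic multiplicity 2.
Eigenvector v = (3,-2); generalized eigenvector w with (A-λI)w=v is (2,-1).
General solution: e^(-3t)[c_1·v + c_2·(t·v + w)].
Applying u(0)=3, v(0)=-3 gives c_1=3, c_2=-3.

u(t) = -9te^(-3t) + 3e^(-3t), v(t) = 6te^(-3t) - 3e^(-3t)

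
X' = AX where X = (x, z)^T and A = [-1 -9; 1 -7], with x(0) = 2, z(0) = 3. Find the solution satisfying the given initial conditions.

x(t) = -21te^(-4t) + 2e^(-4t), z(t) = -7te^(-4t) + 3e^(-4t)

Coefficient matrix A = [[-1, -9], [1, -7]].
Characteristic polynomial det(A - λI) = λ^2 + 8λ + 16 = 0.
Single eigenvalue λ = -4 with algebraic multiplicity 2.
Eigenvector v = (-3,-1); generalized eigenvector w with (A-λI)w=v is (-1,0).
General solution: e^(-4t)[K_1·v + K_2·(t·v + w)].
Applying x(0)=2, z(0)=3 gives K_1=-3, K_2=7.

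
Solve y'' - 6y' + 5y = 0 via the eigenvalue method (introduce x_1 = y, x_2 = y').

Let x_1 = y, x_2 = y'. Then x_1' = x_2 and x_2' = -5x_1 + 6x_2.
A = [[0,1],[-5,6]]; det(A-λI) = λ^2 - 6λ + 5.
Eigenvalues λ = 5, 1 with eigenvectors (1,5), (1,1).

y(t) = K_1e^(5t) + K_2e^(t)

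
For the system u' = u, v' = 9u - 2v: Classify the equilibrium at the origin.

saddle

A = [[1,0],[9,-2]]; det(A-λI) = λ^2 + λ - 2.
λ = 1, -2: opposite signs.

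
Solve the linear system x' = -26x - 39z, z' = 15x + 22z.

Coefficient matrix A = [[-26, -39], [15, 22]].
Characteristic polynomial det(A - λI) = λ^2 + 4λ + 13 = 0.
Eigenvalues λ = -2 ± 3i (complex conjugate pair).
For λ=-2+3i: an eigenvector is (2,-1) - i(-3,2) = (2 + 3i, -1 - 2i).
A real fundamental pair from Re and Im of e^((-2+3i)t)v: X_1 = e^(-2t)(cos(3t)·(2,-1) + sin(3t)·(-3,2)), X_2 = e^(-2t)(sin(3t)·(2,-1) - cos(3t)·(-3,2)).
General solution: K_1X_1 + K_2X_2.

x(t) = -3K_1e^(-2t)sin(3t) + 2K_1e^(-2t)cos(3t) + 2K_2e^(-2t)sin(3t) + 3K_2e^(-2t)cos(3t), z(t) = 2K_1e^(-2t)sin(3t) - K_1e^(-2t)cos(3t) - K_2e^(-2t)sin(3t) - 2K_2e^(-2t)cos(3t)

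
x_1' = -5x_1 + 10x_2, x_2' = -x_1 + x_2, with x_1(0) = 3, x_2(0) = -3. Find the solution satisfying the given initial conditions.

x_1(t) = -39e^(-2t)sin(t) + 3e^(-2t)cos(t), x_2(t) = -12e^(-2t)sin(t) - 3e^(-2t)cos(t)

Coefficient matrix A = [[-5, 10], [-1, 1]].
Characteristic polynomial det(A - λI) = λ^2 + 4λ + 5 = 0.
Eigenvalues λ = -2 ± i (complex conjugate pair).
For λ=-2+i: an eigenvector is (-1,0) - i(3,1) = (-1 - 3i, 0 - i).
A real fundamental pair from Re and Im of e^((-2+i)t)v: X_1 = e^(-2t)(cos(t)·(-1,0) + sin(t)·(3,1)), X_2 = e^(-2t)(sin(t)·(-1,0) - cos(t)·(3,1)).
General solution: c_1X_1 + c_2X_2.
Applying x_1(0)=3, x_2(0)=-3 gives c_1=-12, c_2=3.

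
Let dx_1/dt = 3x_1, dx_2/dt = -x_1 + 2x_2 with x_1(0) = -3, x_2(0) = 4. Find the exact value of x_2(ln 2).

A = [[3,0],[-1,2]]; eigenvalues λ = 2, 3.
Eigenvectors: (0,1) for λ=2, (1,-1) for λ=3.
From the initial condition, c_1 = 1, c_2 = -3.
x_2(ln 2) = (1)(2^2)(1) + (-3)(2^3)(-1) = 28.

28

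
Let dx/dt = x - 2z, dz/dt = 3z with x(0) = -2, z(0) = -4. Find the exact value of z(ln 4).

A = [[1,-2],[0,3]]; eigenvalues λ = 1, 3.
Eigenvectors: (1,0) for λ=1, (1,-1) for λ=3.
From the initial condition, c_1 = -6, c_2 = 4.
z(ln 4) = (-6)(4^1)(0) + (4)(4^3)(-1) = -256.

-256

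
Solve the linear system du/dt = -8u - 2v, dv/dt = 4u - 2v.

u(t) = c_1e^(-4t) - c_2e^(-6t), v(t) = -2c_1e^(-4t) + c_2e^(-6t)

Coefficient matrix A = [[-8, -2], [4, -2]].
Characteristic polynomial det(A - λI) = λ^2 + 10λ + 24 = 0.
Eigenvalues λ = -4, -6.
For λ=-4: (A-λI) row 1 is [-4, -2], so an eigenvector is (1, -2).
For λ=-6: (A-λI) row 1 is [-2, -2], so an eigenvector is (-1, 1).
General solution: c_1e^(-4t)(1,-2) + c_2e^(-6t)(-1,1).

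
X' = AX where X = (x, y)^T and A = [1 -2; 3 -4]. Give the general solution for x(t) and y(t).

Coefficient matrix A = [[1, -2], [3, -4]].
Characteristic polynomial det(A - λI) = λ^2 + 3λ + 2 = 0.
Eigenvalues λ = -2, -1.
For λ=-2: (A-λI) row 1 is [3, -2], so an eigenvector is (2, 3).
For λ=-1: (A-λI) row 1 is [2, -2], so an eigenvector is (-1, -1).
General solution: C_1e^(-2t)(2,3) + C_2e^(-t)(-1,-1).

x(t) = 2C_1e^(-2t) - C_2e^(-t), y(t) = 3C_1e^(-2t) - C_2e^(-t)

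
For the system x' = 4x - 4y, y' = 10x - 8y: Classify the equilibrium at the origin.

stable spiral

A = [[4,-4],[10,-8]]; det(A-λI) = λ^2 + 4λ + 8.
λ = -2 ± 2i: negative real part.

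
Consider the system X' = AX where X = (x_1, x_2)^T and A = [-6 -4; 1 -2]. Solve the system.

x_1(t) = -2C_1e^(-4t) - 2C_2te^(-4t) - C_2e^(-4t), x_2(t) = C_1e^(-4t) + C_2te^(-4t) + C_2e^(-4t)

Coefficient matrix A = [[-6, -4], [1, -2]].
Characteristic polynomial det(A - λI) = λ^2 + 8λ + 16 = 0.
Single eigenvalue λ = -4 with algebraic multiplicity 2.
Eigenvector v = (-2,1); generalized eigenvector w with (A-λI)w=v is (-1,1).
General solution: e^(-4t)[C_1·v + C_2·(t·v + w)].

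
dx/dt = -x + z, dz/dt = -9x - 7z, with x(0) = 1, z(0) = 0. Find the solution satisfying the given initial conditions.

Coefficient matrix A = [[-1, 1], [-9, -7]].
Characteristic polynomial det(A - λI) = λ^2 + 8λ + 16 = 0.
Single eigenvalue λ = -4 with algebraic multiplicity 2.
Eigenvector v = (-1,3); generalized eigenvector w with (A-λI)w=v is (0,-1).
General solution: e^(-4t)[c_1·v + c_2·(t·v + w)].
Applying x(0)=1, z(0)=0 gives c_1=-1, c_2=-3.

x(t) = 3te^(-4t) + e^(-4t), z(t) = -9te^(-4t)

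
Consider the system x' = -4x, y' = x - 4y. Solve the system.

Coefficient matrix A = [[-4, 0], [1, -4]].
Characteristic polynomial det(A - λI) = λ^2 + 8λ + 16 = 0.
Single eigenvalue λ = -4 with algebraic multiplicity 2.
Eigenvector v = (0,1); generalized eigenvector w with (A-λI)w=v is (1,2).
General solution: e^(-4t)[C_1·v + C_2·(t·v + w)].

x(t) = C_2e^(-4t), y(t) = C_1e^(-4t) + C_2te^(-4t) + 2C_2e^(-4t)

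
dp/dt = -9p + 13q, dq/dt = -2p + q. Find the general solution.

Coefficient matrix A = [[-9, 13], [-2, 1]].
Characteristic polynomial det(A - λI) = λ^2 + 8λ + 17 = 0.
Eigenvalues λ = -4 ± i (complex conjugate pair).
For λ=-4+i: an eigenvector is (-3,-1) - i(2,1) = (-3 - 2i, -1 - i).
A real fundamental pair from Re and Im of e^((-4+i)t)v: X_1 = e^(-4t)(cos(t)·(-3,-1) + sin(t)·(2,1)), X_2 = e^(-4t)(sin(t)·(-3,-1) - cos(t)·(2,1)).
General solution: c_1X_1 + c_2X_2.

p(t) = 2c_1e^(-4t)sin(t) - 3c_1e^(-4t)cos(t) - 3c_2e^(-4t)sin(t) - 2c_2e^(-4t)cos(t), q(t) = c_1e^(-4t)sin(t) - c_1e^(-4t)cos(t) - c_2e^(-4t)sin(t) - c_2e^(-4t)cos(t)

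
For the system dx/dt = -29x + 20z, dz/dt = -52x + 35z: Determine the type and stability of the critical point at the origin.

unstable spiral

A = [[-29,20],[-52,35]]; det(A-λI) = λ^2 - 6λ + 25.
λ = 3 ± 4i: positive real part.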